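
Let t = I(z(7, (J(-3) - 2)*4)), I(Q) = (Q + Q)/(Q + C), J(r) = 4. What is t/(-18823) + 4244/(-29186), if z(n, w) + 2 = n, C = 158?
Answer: -6510758108/44773498357 ≈ -0.14542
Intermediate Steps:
z(n, w) = -2 + n
I(Q) = 2*Q/(158 + Q) (I(Q) = (Q + Q)/(Q + 158) = (2*Q)/(158 + Q) = 2*Q/(158 + Q))
t = 10/163 (t = 2*(-2 + 7)/(158 + (-2 + 7)) = 2*5/(158 + 5) = 2*5/163 = 2*5*(1/163) = 10/163 ≈ 0.061350)
t/(-18823) + 4244/(-29186) = (10/163)/(-18823) + 4244/(-29186) = (10/163)*(-1/18823) + 4244*(-1/29186) = -10/3068149 - 2122/14593 = -6510758108/44773498357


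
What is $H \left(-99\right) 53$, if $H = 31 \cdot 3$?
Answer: $-487971$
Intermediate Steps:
$H = 93$
$H \left(-99\right) 53 = 93 \left(-99\right) 53 = \left(-9207\right) 53 = -487971$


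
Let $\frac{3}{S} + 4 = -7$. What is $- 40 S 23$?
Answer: $\frac{2760}{11} \approx 250.91$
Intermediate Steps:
$S = - \frac{3}{11}$ ($S = \frac{3}{-4 - 7} = \frac{3}{-11} = 3 \left(- \frac{1}{11}\right) = - \frac{3}{11} \approx -0.27273$)
$- 40 S 23 = \left(-40\right) \left(- \frac{3}{11}\right) 23 = \frac{120}{11} \cdot 23 = \frac{2760}{11}$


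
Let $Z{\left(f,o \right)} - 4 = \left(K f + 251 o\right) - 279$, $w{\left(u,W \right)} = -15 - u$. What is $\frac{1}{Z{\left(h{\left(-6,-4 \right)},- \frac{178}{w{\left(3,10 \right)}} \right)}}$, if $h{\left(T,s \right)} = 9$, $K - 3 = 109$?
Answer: $\frac{9}{28936} \approx 0.00031103$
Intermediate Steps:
$K = 112$ ($K = 3 + 109 = 112$)
$Z{\left(f,o \right)} = -275 + 112 f + 251 o$ ($Z{\left(f,o \right)} = 4 - \left(279 - 251 o - 112 f\right) = 4 + \left(-279 + 112 f + 251 o\right) = -275 + 112 f + 251 o$)
$\frac{1}{Z{\left(h{\left(-6,-4 \right)},- \frac{178}{w{\left(3,10 \right)}} \right)}} = \frac{1}{-275 + 112 \cdot 9 + 251 \left(- \frac{178}{-15 - 3}\right)} = \frac{1}{-275 + 1008 + 251 \left(- \frac{178}{-15 - 3}\right)} = \frac{1}{-275 + 1008 + 251 \left(- \frac{178}{-18}\right)} = \frac{1}{-275 + 1008 + 251 \left(\left(-178\right) \left(- \frac{1}{18}\right)\right)} = \frac{1}{-275 + 1008 + 251 \cdot \frac{89}{9}} = \frac{1}{-275 + 1008 + \frac{22339}{9}} = \frac{1}{\frac{28936}{9}} = \frac{9}{28936}$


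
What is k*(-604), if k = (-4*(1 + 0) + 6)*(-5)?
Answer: 6040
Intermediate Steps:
k = -10 (k = (-4*1 + 6)*(-5) = (-4 + 6)*(-5) = 2*(-5) = -10)
k*(-604) = -10*(-604) = 6040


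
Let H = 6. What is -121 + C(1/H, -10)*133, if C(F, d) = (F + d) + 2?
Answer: -6977/6 ≈ -1162.8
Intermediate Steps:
C(F, d) = 2 + F + d
-121 + C(1/H, -10)*133 = -121 + (2 + 1/6 - 10)*133 = -121 + (2 + ⅙ - 10)*133 = -121 - 47/6*133 = -121 - 6251/6 = -6977/6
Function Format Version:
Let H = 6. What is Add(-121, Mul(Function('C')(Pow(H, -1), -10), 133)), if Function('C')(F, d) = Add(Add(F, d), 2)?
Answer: Rational(-6977, 6) ≈ -1162.8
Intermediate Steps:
Function('C')(F, d) = Add(2, F, d)
Add(-121, Mul(Function('C')(Pow(H, -1), -10), 133)) = Add(-121, Mul(Add(2, Pow(6, -1), -10), 133)) = Add(-121, Mul(Add(2, Rational(1, 6), -10), 133)) = Add(-121, Mul(Rational(-47, 6), 133)) = Add(-121, Rational(-6251, 6)) = Rational(-6977, 6)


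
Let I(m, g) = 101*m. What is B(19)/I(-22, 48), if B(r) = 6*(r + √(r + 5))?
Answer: -57/1111 - 6*√6/1111 ≈ -0.064534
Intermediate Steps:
B(r) = 6*r + 6*√(5 + r) (B(r) = 6*(r + √(5 + r)) = 6*r + 6*√(5 + r))
B(19)/I(-22, 48) = (6*19 + 6*√(5 + 19))/((101*(-22))) = (114 + 6*√24)/(-2222) = (114 + 6*(2*√6))*(-1/2222) = (114 + 12*√6)*(-1/2222) = -57/1111 - 6*√6/1111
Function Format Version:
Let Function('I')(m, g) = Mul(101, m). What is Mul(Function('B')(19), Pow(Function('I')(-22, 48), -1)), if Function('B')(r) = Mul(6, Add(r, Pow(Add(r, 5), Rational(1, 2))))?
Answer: Add(Rational(-57, 1111), Mul(Rational(-6, 1111), Pow(6, Rational(1, 2)))) ≈ -0.064534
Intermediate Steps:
Function('B')(r) = Add(Mul(6, r), Mul(6, Pow(Add(5, r), Rational(1, 2)))) (Function('B')(r) = Mul(6, Add(r, Pow(Add(5, r), Rational(1, 2)))) = Add(Mul(6, r), Mul(6, Pow(Add(5, r), Rational(1, 2)))))
Mul(Function('B')(19), Pow(Function('I')(-22, 48), -1)) = Mul(Add(Mul(6, 19), Mul(6, Pow(Add(5, 19), Rational(1, 2)))), Pow(Mul(101, -22), -1)) = Mul(Add(114, Mul(6, Pow(24, Rational(1, 2)))), Pow(-2222, -1)) = Mul(Add(114, Mul(6, Mul(2, Pow(6, Rational(1, 2))))), Rational(-1, 2222)) = Mul(Add(114, Mul(12, Pow(6, Rational(1, 2)))), Rational(-1, 2222)) = Add(Rational(-57, 1111), Mul(Rational(-6, 1111), Pow(6, Rational(1, 2))))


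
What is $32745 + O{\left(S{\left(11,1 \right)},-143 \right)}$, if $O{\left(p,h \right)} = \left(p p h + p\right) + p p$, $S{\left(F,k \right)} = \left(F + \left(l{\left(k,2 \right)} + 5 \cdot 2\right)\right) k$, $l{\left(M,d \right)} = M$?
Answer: $-35961$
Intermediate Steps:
$S{\left(F,k \right)} = k \left(10 + F + k\right)$ ($S{\left(F,k \right)} = \left(F + \left(k + 5 \cdot 2\right)\right) k = \left(F + \left(k + 10\right)\right) k = \left(F + \left(10 + k\right)\right) k = \left(10 + F + k\right) k = k \left(10 + F + k\right)$)
$O{\left(p,h \right)} = p + p^{2} + h p^{2}$ ($O{\left(p,h \right)} = \left(p^{2} h + p\right) + p^{2} = \left(h p^{2} + p\right) + p^{2} = \left(p + h p^{2}\right) + p^{2} = p + p^{2} + h p^{2}$)
$32745 + O{\left(S{\left(11,1 \right)},-143 \right)} = 32745 + 1 \left(10 + 11 + 1\right) \left(1 + 1 \left(10 + 11 + 1\right) - 143 \cdot 1 \left(10 + 11 + 1\right)\right) = 32745 + 1 \cdot 22 \left(1 + 1 \cdot 22 - 143 \cdot 1 \cdot 22\right) = 32745 + 22 \left(1 + 22 - 3146\right) = 32745 + 22 \left(-3123\right) = 32745 - 68706 = -35961$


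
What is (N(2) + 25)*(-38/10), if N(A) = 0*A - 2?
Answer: -437/5 ≈ -87.400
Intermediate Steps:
N(A) = -2 (N(A) = 0 - 2 = -2)
(N(2) + 25)*(-38/10) = (-2 + 25)*(-38/10) = 23*(-38*⅒) = 23*(-19/5) = -437/5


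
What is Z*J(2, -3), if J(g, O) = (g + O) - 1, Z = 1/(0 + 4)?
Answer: -½ ≈ -0.50000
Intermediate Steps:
Z = ¼ (Z = 1/4 = ¼ ≈ 0.25000)
J(g, O) = -1 + O + g (J(g, O) = (O + g) - 1 = -1 + O + g)
Z*J(2, -3) = (-1 - 3 + 2)/4 = (¼)*(-2) = -½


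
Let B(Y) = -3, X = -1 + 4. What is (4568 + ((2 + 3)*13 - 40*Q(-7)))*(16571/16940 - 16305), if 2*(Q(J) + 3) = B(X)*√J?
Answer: -187533097591/2420 - 828570387*I*√7/847 ≈ -7.7493e+7 - 2.5882e+6*I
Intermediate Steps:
X = 3
Q(J) = -3 - 3*√J/2 (Q(J) = -3 + (-3*√J)/2 = -3 - 3*√J/2)
(4568 + ((2 + 3)*13 - 40*Q(-7)))*(16571/16940 - 16305) = (4568 + ((2 + 3)*13 - 40*(-3 - 3*I*√7/2)))*(16571/16940 - 16305) = (4568 + (5*13 - 40*(-3 - 3*I*√7/2)))*(16571*(1/16940) - 16305) = (4568 + (65 - 40*(-3 - 3*I*√7/2)))*(16571/16940 - 16305) = (4568 + (65 + (120 + 60*I*√7)))*(-276190129/16940) = (4568 + (185 + 60*I*√7))*(-276190129/16940) = (4753 + 60*I*√7)*(-276190129/16940) = -187533097591/2420 - 828570387*I*√7/847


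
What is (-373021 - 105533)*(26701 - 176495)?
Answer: 71684517876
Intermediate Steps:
(-373021 - 105533)*(26701 - 176495) = -478554*(-149794) = 71684517876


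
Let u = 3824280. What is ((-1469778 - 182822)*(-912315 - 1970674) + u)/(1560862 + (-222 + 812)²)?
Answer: 2382215722840/954481 ≈ 2.4958e+6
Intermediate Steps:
((-1469778 - 182822)*(-912315 - 1970674) + u)/(1560862 + (-222 + 812)²) = ((-1469778 - 182822)*(-912315 - 1970674) + 3824280)/(1560862 + (-222 + 812)²) = (-1652600*(-2882989) + 3824280)/(1560862 + 590²) = (4764427621400 + 3824280)/(1560862 + 348100) = 4764431445680/1908962 = 4764431445680*(1/1908962) = 2382215722840/954481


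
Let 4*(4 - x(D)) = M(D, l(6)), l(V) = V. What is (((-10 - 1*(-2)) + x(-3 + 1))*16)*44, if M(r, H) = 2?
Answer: -3168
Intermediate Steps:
x(D) = 7/2 (x(D) = 4 - 1/4*2 = 4 - 1/2 = 7/2)
(((-10 - 1*(-2)) + x(-3 + 1))*16)*44 = (((-10 - 1*(-2)) + 7/2)*16)*44 = (((-10 + 2) + 7/2)*16)*44 = ((-8 + 7/2)*16)*44 = -9/2*16*44 = -72*44 = -3168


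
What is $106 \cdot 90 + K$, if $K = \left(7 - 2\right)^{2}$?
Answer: $9565$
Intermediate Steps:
$K = 25$ ($K = 5^{2} = 25$)
$106 \cdot 90 + K = 106 \cdot 90 + 25 = 9540 + 25 = 9565$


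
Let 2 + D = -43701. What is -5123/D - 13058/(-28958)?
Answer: 359512804/632775737 ≈ 0.56815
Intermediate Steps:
D = -43703 (D = -2 - 43701 = -43703)
-5123/D - 13058/(-28958) = -5123/(-43703) - 13058/(-28958) = -5123*(-1/43703) - 13058*(-1/28958) = 5123/43703 + 6529/14479 = 359512804/632775737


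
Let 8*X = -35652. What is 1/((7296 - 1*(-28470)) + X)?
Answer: 2/62619 ≈ 3.1939e-5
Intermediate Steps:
X = -8913/2 (X = (⅛)*(-35652) = -8913/2 ≈ -4456.5)
1/((7296 - 1*(-28470)) + X) = 1/((7296 - 1*(-28470)) - 8913/2) = 1/((7296 + 28470) - 8913/2) = 1/(35766 - 8913/2) = 1/(62619/2) = 2/62619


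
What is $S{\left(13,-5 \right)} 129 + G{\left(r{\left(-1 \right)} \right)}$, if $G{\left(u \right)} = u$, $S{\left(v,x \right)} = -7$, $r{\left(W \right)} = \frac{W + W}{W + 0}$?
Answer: $-901$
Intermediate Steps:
$r{\left(W \right)} = 2$ ($r{\left(W \right)} = \frac{2 W}{W} = 2$)
$S{\left(13,-5 \right)} 129 + G{\left(r{\left(-1 \right)} \right)} = \left(-7\right) 129 + 2 = -903 + 2 = -901$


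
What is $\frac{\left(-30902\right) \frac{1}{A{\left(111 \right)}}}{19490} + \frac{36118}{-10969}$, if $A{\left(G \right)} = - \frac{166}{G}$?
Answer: $- \frac{39614500951}{17744222230} \approx -2.2325$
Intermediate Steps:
$\frac{\left(-30902\right) \frac{1}{A{\left(111 \right)}}}{19490} + \frac{36118}{-10969} = \frac{\left(-30902\right) \frac{1}{\left(-166\right) \frac{1}{111}}}{19490} + \frac{36118}{-10969} = - \frac{30902}{\left(-166\right) \frac{1}{111}} \cdot \frac{1}{19490} + 36118 \left(- \frac{1}{10969}\right) = - \frac{30902}{- \frac{166}{111}} \cdot \frac{1}{19490} - \frac{36118}{10969} = \left(-30902\right) \left(- \frac{111}{166}\right) \frac{1}{19490} - \frac{36118}{10969} = \frac{1715061}{83} \cdot \frac{1}{19490} - \frac{36118}{10969} = \frac{1715061}{1617670} - \frac{36118}{10969} = - \frac{39614500951}{17744222230}$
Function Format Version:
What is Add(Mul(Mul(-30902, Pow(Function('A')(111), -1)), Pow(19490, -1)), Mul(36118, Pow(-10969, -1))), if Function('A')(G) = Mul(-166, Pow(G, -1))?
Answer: Rational(-39614500951, 17744222230) ≈ -2.2325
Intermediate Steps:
Add(Mul(Mul(-30902, Pow(Function('A')(111), -1)), Pow(19490, -1)), Mul(36118, Pow(-10969, -1))) = Add(Mul(Mul(-30902, Pow(Mul(-166, Pow(111, -1)), -1)), Pow(19490, -1)), Mul(36118, Pow(-10969, -1))) = Add(Mul(Mul(-30902, Pow(Mul(-166, Rational(1, 111)), -1)), Rational(1, 19490)), Mul(36118, Rational(-1, 10969))) = Add(Mul(Mul(-30902, Pow(Rational(-166, 111), -1)), Rational(1, 19490)), Rational(-36118, 10969)) = Add(Mul(Mul(-30902, Rational(-111, 166)), Rational(1, 19490)), Rational(-36118, 10969)) = Add(Mul(Rational(1715061, 83), Rational(1, 19490)), Rational(-36118, 10969)) = Add(Rational(1715061, 1617670), Rational(-36118, 10969)) = Rational(-39614500951, 17744222230)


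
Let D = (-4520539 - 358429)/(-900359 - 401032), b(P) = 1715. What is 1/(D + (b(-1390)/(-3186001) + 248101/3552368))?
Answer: 161856544253262768/618023893451949745 ≈ 0.26189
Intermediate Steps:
D = 4878968/1301391 (D = -4878968/(-1301391) = -4878968*(-1/1301391) = 4878968/1301391 ≈ 3.7490)
1/(D + (b(-1390)/(-3186001) + 248101/3552368)) = 1/(4878968/1301391 + (1715/(-3186001) + 248101/3552368)) = 1/(4878968/1301391 + (1715*(-1/3186001) + 248101*(1/3552368))) = 1/(4878968/1301391 + (-245/455143 + 248101/3552368)) = 1/(4878968/1301391 + 112051103283/1616835428624) = 1/(618023893451949745/161856544253262768) = 161856544253262768/618023893451949745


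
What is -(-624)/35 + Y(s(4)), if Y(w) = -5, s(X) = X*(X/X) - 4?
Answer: 449/35 ≈ 12.829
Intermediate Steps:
s(X) = -4 + X (s(X) = X*1 - 4 = X - 4 = -4 + X)
-(-624)/35 + Y(s(4)) = -(-624)/35 - 5 = -24*(-26/35) - 5 = 624/35 - 5 = 449/35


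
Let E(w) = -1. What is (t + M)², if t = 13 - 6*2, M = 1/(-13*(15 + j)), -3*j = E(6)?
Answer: 354025/357604 ≈ 0.98999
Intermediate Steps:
j = ⅓ (j = -⅓*(-1) = ⅓ ≈ 0.33333)
M = -3/598 (M = 1/(-13*(15 + ⅓)) = 1/(-13*46/3) = 1/(-598/3) = -3/598 ≈ -0.0050167)
t = 1 (t = 13 - 12 = 1)
(t + M)² = (1 - 3/598)² = (595/598)² = 354025/357604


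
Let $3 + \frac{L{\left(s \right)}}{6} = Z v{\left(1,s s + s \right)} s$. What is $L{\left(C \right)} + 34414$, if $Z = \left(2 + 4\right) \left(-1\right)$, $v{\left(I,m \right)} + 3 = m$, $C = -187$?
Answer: $234166624$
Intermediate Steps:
$v{\left(I,m \right)} = -3 + m$
$Z = -6$ ($Z = 6 \left(-1\right) = -6$)
$L{\left(s \right)} = -18 + 6 s \left(18 - 6 s - 6 s^{2}\right)$ ($L{\left(s \right)} = -18 + 6 - 6 \left(-3 + \left(s s + s\right)\right) s = -18 + 6 - 6 \left(-3 + \left(s^{2} + s\right)\right) s = -18 + 6 - 6 \left(-3 + \left(s + s^{2}\right)\right) s = -18 + 6 - 6 \left(-3 + s + s^{2}\right) s = -18 + 6 \left(18 - 6 s - 6 s^{2}\right) s = -18 + 6 s \left(18 - 6 s - 6 s^{2}\right)$)
$L{\left(C \right)} + 34414 = \left(-18 - - 6732 \left(-3 - 187 \left(1 - 187\right)\right)\right) + 34414 = \left(-18 - - 6732 \left(-3 - -34782\right)\right) + 34414 = \left(-18 - - 6732 \left(-3 + 34782\right)\right) + 34414 = \left(-18 - \left(-6732\right) 34779\right) + 34414 = \left(-18 + 234132228\right) + 34414 = 234132210 + 34414 = 234166624$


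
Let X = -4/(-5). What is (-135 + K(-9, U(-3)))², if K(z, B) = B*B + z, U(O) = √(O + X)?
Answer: 534361/25 ≈ 21374.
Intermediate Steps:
X = ⅘ (X = -4*(-⅕) = ⅘ ≈ 0.80000)
U(O) = √(⅘ + O) (U(O) = √(O + ⅘) = √(⅘ + O))
K(z, B) = z + B² (K(z, B) = B² + z = z + B²)
(-135 + K(-9, U(-3)))² = (-135 + (-9 + (√(20 + 25*(-3))/5)²))² = (-135 + (-9 + (√(20 - 75)/5)²))² = (-135 + (-9 + (√(-55)/5)²))² = (-135 + (-9 + ((I*√55)/5)²))² = (-135 + (-9 + (I*√55/5)²))² = (-135 + (-9 - 11/5))² = (-135 - 56/5)² = (-731/5)² = 534361/25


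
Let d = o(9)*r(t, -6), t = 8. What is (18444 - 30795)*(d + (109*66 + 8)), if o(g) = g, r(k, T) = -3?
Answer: -88618425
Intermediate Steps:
d = -27 (d = 9*(-3) = -27)
(18444 - 30795)*(d + (109*66 + 8)) = (18444 - 30795)*(-27 + (109*66 + 8)) = -12351*(-27 + (7194 + 8)) = -12351*(-27 + 7202) = -12351*7175 = -88618425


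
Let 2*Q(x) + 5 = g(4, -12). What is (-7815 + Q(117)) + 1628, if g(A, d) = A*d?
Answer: -12427/2 ≈ -6213.5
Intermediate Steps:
Q(x) = -53/2 (Q(x) = -5/2 + (4*(-12))/2 = -5/2 + (½)*(-48) = -5/2 - 24 = -53/2)
(-7815 + Q(117)) + 1628 = (-7815 - 53/2) + 1628 = -15683/2 + 1628 = -12427/2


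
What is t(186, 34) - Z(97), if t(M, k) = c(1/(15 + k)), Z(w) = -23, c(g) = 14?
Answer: 37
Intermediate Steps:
t(M, k) = 14
t(186, 34) - Z(97) = 14 - 1*(-23) = 14 + 23 = 37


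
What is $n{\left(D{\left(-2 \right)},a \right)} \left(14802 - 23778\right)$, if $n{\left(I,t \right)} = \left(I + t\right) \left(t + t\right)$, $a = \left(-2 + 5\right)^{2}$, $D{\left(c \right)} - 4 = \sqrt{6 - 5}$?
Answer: $-2261952$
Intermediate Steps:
$D{\left(c \right)} = 5$ ($D{\left(c \right)} = 4 + \sqrt{6 - 5} = 4 + \sqrt{1} = 4 + 1 = 5$)
$a = 9$ ($a = 3^{2} = 9$)
$n{\left(I,t \right)} = 2 t \left(I + t\right)$ ($n{\left(I,t \right)} = \left(I + t\right) 2 t = 2 t \left(I + t\right)$)
$n{\left(D{\left(-2 \right)},a \right)} \left(14802 - 23778\right) = 2 \cdot 9 \left(5 + 9\right) \left(14802 - 23778\right) = 2 \cdot 9 \cdot 14 \left(-8976\right) = 252 \left(-8976\right) = -2261952$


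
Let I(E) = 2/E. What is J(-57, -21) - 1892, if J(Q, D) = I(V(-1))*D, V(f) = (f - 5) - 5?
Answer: -20770/11 ≈ -1888.2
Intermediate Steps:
V(f) = -10 + f (V(f) = (-5 + f) - 5 = -10 + f)
J(Q, D) = -2*D/11 (J(Q, D) = (2/(-10 - 1))*D = (2/(-11))*D = (2*(-1/11))*D = -2*D/11)
J(-57, -21) - 1892 = -2/11*(-21) - 1892 = 42/11 - 1892 = -20770/11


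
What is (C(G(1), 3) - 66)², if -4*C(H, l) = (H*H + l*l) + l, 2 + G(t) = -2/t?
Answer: 5329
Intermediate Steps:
G(t) = -2 - 2/t
C(H, l) = -l/4 - H²/4 - l²/4 (C(H, l) = -((H*H + l*l) + l)/4 = -((H² + l²) + l)/4 = -(l + H² + l²)/4 = -l/4 - H²/4 - l²/4)
(C(G(1), 3) - 66)² = ((-¼*3 - (-2 - 2/1)²/4 - ¼*3²) - 66)² = ((-¾ - (-2 - 2*1)²/4 - ¼*9) - 66)² = ((-¾ - (-2 - 2)²/4 - 9/4) - 66)² = ((-¾ - ¼*(-4)² - 9/4) - 66)² = ((-¾ - ¼*16 - 9/4) - 66)² = ((-¾ - 4 - 9/4) - 66)² = (-7 - 66)² = (-73)² = 5329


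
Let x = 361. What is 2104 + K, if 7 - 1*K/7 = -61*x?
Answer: 156300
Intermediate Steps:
K = 154196 (K = 49 - (-427)*361 = 49 - 7*(-22021) = 49 + 154147 = 154196)
2104 + K = 2104 + 154196 = 156300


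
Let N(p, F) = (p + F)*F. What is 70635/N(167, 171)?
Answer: 23545/19266 ≈ 1.2221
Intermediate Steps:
N(p, F) = F*(F + p) (N(p, F) = (F + p)*F = F*(F + p))
70635/N(167, 171) = 70635/((171*(171 + 167))) = 70635/((171*338)) = 70635/57798 = 70635*(1/57798) = 23545/19266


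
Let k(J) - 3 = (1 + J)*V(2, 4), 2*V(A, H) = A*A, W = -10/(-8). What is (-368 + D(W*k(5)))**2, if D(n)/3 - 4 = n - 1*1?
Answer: 1466521/16 ≈ 91658.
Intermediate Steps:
W = 5/4 (W = -10*(-1/8) = 5/4 ≈ 1.2500)
V(A, H) = A**2/2 (V(A, H) = (A*A)/2 = A**2/2)
k(J) = 5 + 2*J (k(J) = 3 + (1 + J)*((1/2)*2**2) = 3 + (1 + J)*((1/2)*4) = 3 + (1 + J)*2 = 3 + (2 + 2*J) = 5 + 2*J)
D(n) = 9 + 3*n (D(n) = 12 + 3*(n - 1*1) = 12 + 3*(n - 1) = 12 + 3*(-1 + n) = 12 + (-3 + 3*n) = 9 + 3*n)
(-368 + D(W*k(5)))**2 = (-368 + (9 + 3*(5*(5 + 2*5)/4)))**2 = (-368 + (9 + 3*(5*(5 + 10)/4)))**2 = (-368 + (9 + 3*((5/4)*15)))**2 = (-368 + (9 + 3*(75/4)))**2 = (-368 + (9 + 225/4))**2 = (-368 + 261/4)**2 = (-1211/4)**2 = 1466521/16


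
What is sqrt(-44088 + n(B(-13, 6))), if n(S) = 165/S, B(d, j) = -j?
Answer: I*sqrt(176462)/2 ≈ 210.04*I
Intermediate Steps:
sqrt(-44088 + n(B(-13, 6))) = sqrt(-44088 + 165/((-1*6))) = sqrt(-44088 + 165/(-6)) = sqrt(-44088 + 165*(-1/6)) = sqrt(-44088 - 55/2) = sqrt(-88231/2) = I*sqrt(176462)/2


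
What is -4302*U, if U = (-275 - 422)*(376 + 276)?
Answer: 1955018088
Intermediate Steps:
U = -454444 (U = -697*652 = -454444)
-4302*U = -4302*(-454444) = 1955018088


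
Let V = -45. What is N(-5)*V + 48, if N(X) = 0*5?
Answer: 48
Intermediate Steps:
N(X) = 0
N(-5)*V + 48 = 0*(-45) + 48 = 0 + 48 = 48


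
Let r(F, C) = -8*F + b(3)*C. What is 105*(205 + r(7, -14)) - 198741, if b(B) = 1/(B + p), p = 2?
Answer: -183390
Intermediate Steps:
b(B) = 1/(2 + B) (b(B) = 1/(B + 2) = 1/(2 + B))
r(F, C) = -8*F + C/5 (r(F, C) = -8*F + C/(2 + 3) = -8*F + C/5)
105*(205 + r(7, -14)) - 198741 = 105*(205 + (-8*7 + (⅕)*(-14))) - 198741 = 105*(205 + (-56 - 14/5)) - 198741 = 105*(205 - 294/5) - 198741 = 105*(731/5) - 198741 = 15351 - 198741 = -183390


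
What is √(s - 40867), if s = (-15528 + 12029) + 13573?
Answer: I*√30793 ≈ 175.48*I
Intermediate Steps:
s = 10074 (s = -3499 + 13573 = 10074)
√(s - 40867) = √(10074 - 40867) = √(-30793) = I*√30793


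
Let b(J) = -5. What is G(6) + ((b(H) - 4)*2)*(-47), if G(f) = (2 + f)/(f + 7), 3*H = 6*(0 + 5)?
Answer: 11006/13 ≈ 846.62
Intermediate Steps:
H = 10 (H = (6*(0 + 5))/3 = (6*5)/3 = (1/3)*30 = 10)
G(f) = (2 + f)/(7 + f)
G(6) + ((b(H) - 4)*2)*(-47) = (2 + 6)/(7 + 6) + ((-5 - 4)*2)*(-47) = 8/13 - 9*2*(-47) = (1/13)*8 - 18*(-47) = 8/13 + 846 = 11006/13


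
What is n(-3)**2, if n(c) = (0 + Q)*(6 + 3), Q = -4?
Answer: 1296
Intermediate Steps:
n(c) = -36 (n(c) = (0 - 4)*(6 + 3) = -4*9 = -36)
n(-3)**2 = (-36)**2 = 1296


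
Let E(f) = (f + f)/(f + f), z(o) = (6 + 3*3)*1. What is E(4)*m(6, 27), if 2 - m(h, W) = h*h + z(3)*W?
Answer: -439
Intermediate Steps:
z(o) = 15 (z(o) = (6 + 9)*1 = 15*1 = 15)
E(f) = 1 (E(f) = (2*f)/((2*f)) = (2*f)*(1/(2*f)) = 1)
m(h, W) = 2 - h² - 15*W (m(h, W) = 2 - (h*h + 15*W) = 2 - (h² + 15*W) = 2 + (-h² - 15*W) = 2 - h² - 15*W)
E(4)*m(6, 27) = 1*(2 - 1*6² - 15*27) = 1*(2 - 1*36 - 405) = 1*(2 - 36 - 405) = 1*(-439) = -439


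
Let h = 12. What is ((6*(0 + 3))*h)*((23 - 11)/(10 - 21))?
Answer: -2592/11 ≈ -235.64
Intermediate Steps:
((6*(0 + 3))*h)*((23 - 11)/(10 - 21)) = ((6*(0 + 3))*12)*((23 - 11)/(10 - 21)) = ((6*3)*12)*(12/(-11)) = (18*12)*(12*(-1/11)) = 216*(-12/11) = -2592/11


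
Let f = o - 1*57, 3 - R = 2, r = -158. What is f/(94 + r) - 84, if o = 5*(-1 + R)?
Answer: -5319/64 ≈ -83.109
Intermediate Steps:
R = 1 (R = 3 - 1*2 = 3 - 2 = 1)
o = 0 (o = 5*(-1 + 1) = 5*0 = 0)
f = -57 (f = 0 - 1*57 = 0 - 57 = -57)
f/(94 + r) - 84 = -57/(94 - 158) - 84 = -57/(-64) - 84 = -1/64*(-57) - 84 = 57/64 - 84 = -5319/64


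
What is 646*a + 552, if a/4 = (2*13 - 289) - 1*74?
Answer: -870256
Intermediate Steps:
a = -1348 (a = 4*((2*13 - 289) - 1*74) = 4*((26 - 289) - 74) = 4*(-263 - 74) = 4*(-337) = -1348)
646*a + 552 = 646*(-1348) + 552 = -870808 + 552 = -870256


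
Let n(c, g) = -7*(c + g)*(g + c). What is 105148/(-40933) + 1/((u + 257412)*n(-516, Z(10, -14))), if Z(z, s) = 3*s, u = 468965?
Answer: -166467531131185141/64804042414417068 ≈ -2.5688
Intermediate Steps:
n(c, g) = -7*(c + g)² (n(c, g) = -7*(c + g)*(c + g) = -7*(c + g)²)
105148/(-40933) + 1/((u + 257412)*n(-516, Z(10, -14))) = 105148/(-40933) + 1/((468965 + 257412)*((-7*(-516 + 3*(-14))²))) = 105148*(-1/40933) + 1/(726377*((-7*(-516 - 42)²))) = -105148/40933 + 1/(726377*((-7*(-558)²))) = -105148/40933 + 1/(726377*((-7*311364))) = -105148/40933 + (1/726377)/(-2179548) = -105148/40933 + (1/726377)*(-1/2179548) = -105148/40933 - 1/1583173537596 = -166467531131185141/64804042414417068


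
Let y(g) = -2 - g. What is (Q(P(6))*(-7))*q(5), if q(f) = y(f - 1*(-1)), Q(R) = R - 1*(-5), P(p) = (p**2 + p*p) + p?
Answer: 4648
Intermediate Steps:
P(p) = p + 2*p**2 (P(p) = (p**2 + p**2) + p = 2*p**2 + p = p + 2*p**2)
Q(R) = 5 + R (Q(R) = R + 5 = 5 + R)
q(f) = -3 - f (q(f) = -2 - (f - 1*(-1)) = -2 - (f + 1) = -2 - (1 + f) = -2 + (-1 - f) = -3 - f)
(Q(P(6))*(-7))*q(5) = ((5 + 6*(1 + 2*6))*(-7))*(-3 - 1*5) = ((5 + 6*(1 + 12))*(-7))*(-3 - 5) = ((5 + 6*13)*(-7))*(-8) = ((5 + 78)*(-7))*(-8) = (83*(-7))*(-8) = -581*(-8) = 4648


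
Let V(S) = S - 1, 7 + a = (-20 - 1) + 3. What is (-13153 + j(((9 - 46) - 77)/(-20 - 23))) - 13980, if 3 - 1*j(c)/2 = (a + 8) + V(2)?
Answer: -27095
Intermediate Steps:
a = -25 (a = -7 + ((-20 - 1) + 3) = -7 + (-21 + 3) = -7 - 18 = -25)
V(S) = -1 + S
j(c) = 38 (j(c) = 6 - 2*((-25 + 8) + (-1 + 2)) = 6 - 2*(-17 + 1) = 6 - 2*(-16) = 6 + 32 = 38)
(-13153 + j(((9 - 46) - 77)/(-20 - 23))) - 13980 = (-13153 + 38) - 13980 = -13115 - 13980 = -27095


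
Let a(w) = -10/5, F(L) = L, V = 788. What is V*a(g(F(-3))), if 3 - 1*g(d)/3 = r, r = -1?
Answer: -1576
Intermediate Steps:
g(d) = 12 (g(d) = 9 - 3*(-1) = 9 + 3 = 12)
a(w) = -2 (a(w) = -10*⅕ = -2)
V*a(g(F(-3))) = 788*(-2) = -1576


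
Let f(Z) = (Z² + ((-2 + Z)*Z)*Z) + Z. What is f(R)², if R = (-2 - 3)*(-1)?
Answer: 11025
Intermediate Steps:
R = 5 (R = -5*(-1) = 5)
f(Z) = Z + Z² + Z²*(-2 + Z) (f(Z) = (Z² + (Z*(-2 + Z))*Z) + Z = (Z² + Z²*(-2 + Z)) + Z = Z + Z² + Z²*(-2 + Z))
f(R)² = (5*(1 + 5² - 1*5))² = (5*(1 + 25 - 5))² = (5*21)² = 105² = 11025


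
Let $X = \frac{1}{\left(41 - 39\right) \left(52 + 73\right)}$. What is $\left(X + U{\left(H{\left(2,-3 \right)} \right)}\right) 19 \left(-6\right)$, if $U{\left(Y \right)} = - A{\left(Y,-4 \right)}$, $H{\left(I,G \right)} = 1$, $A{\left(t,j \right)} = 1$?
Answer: $\frac{14193}{125} \approx 113.54$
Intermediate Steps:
$X = \frac{1}{250}$ ($X = \frac{1}{2 \cdot 125} = \frac{1}{250} \approx 0.004$)
$U{\left(Y \right)} = -1$ ($U{\left(Y \right)} = \left(-1\right) 1 = -1$)
$\left(X + U{\left(H{\left(2,-3 \right)} \right)}\right) 19 \left(-6\right) = \left(\frac{1}{250} - 1\right) 19 \left(-6\right) = \left(- \frac{249}{250}\right) \left(-114\right) = \frac{14193}{125}$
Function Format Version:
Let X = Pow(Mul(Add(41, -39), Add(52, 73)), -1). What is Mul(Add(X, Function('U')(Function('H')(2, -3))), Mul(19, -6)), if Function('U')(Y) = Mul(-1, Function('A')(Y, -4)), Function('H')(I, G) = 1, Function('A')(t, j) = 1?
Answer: Rational(14193, 125) ≈ 113.54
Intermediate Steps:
X = Rational(1, 250) (X = Pow(Mul(2, 125), -1) = Pow(250, -1) = Rational(1, 250) ≈ 0.0040000)
Function('U')(Y) = -1 (Function('U')(Y) = Mul(-1, 1) = -1)
Mul(Add(X, Function('U')(Function('H')(2, -3))), Mul(19, -6)) = Mul(Add(Rational(1, 250), -1), Mul(19, -6)) = Mul(Rational(-249, 250), -114) = Rational(14193, 125)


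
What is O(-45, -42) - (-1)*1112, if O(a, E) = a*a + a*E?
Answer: 5027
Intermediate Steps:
O(a, E) = a² + E*a
O(-45, -42) - (-1)*1112 = -45*(-42 - 45) - (-1)*1112 = -45*(-87) - 1*(-1112) = 3915 + 1112 = 5027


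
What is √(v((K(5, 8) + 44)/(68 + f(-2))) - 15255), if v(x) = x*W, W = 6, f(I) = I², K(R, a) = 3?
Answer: I*√549039/6 ≈ 123.5*I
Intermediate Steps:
v(x) = 6*x (v(x) = x*6 = 6*x)
√(v((K(5, 8) + 44)/(68 + f(-2))) - 15255) = √(6*((3 + 44)/(68 + (-2)²)) - 15255) = √(6*(47/(68 + 4)) - 15255) = √(6*(47/72) - 15255) = √(47/12 - 15255) = √(-183013/12) = I*√549039/6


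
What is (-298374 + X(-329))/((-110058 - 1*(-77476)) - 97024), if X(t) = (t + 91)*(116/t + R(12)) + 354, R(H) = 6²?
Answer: 7202846/3045741 ≈ 2.3649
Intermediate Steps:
R(H) = 36
X(t) = 354 + (36 + 116/t)*(91 + t) (X(t) = (t + 91)*(116/t + 36) + 354 = (91 + t)*(36 + 116/t) + 354 = (36 + 116/t)*(91 + t) + 354 = 354 + (36 + 116/t)*(91 + t))
(-298374 + X(-329))/((-110058 - 1*(-77476)) - 97024) = (-298374 + (3746 + 36*(-329) + 10556/(-329)))/((-110058 - 1*(-77476)) - 97024) = (-298374 + (3746 - 11844 + 10556*(-1/329)))/((-110058 + 77476) - 97024) = (-298374 + (3746 - 11844 - 1508/47))/(-32582 - 97024) = (-298374 - 382114/47)/(-129606) = -14405692/47*(-1/129606) = 7202846/3045741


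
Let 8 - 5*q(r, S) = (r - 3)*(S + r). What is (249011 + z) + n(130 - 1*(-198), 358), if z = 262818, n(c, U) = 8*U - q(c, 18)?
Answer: 2685907/5 ≈ 5.3718e+5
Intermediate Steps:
q(r, S) = 8/5 - (-3 + r)*(S + r)/5 (q(r, S) = 8/5 - (r - 3)*(S + r)/5 = 8/5 - (-3 + r)*(S + r)/5)
n(c, U) = -62/5 + 3*c + 8*U + c**2/5 (n(c, U) = 8*U - (8/5 - c**2/5 + (3/5)*18 + 3*c/5 - 1/5*18*c) = 8*U - (8/5 - c**2/5 + 54/5 + 3*c/5 - 18*c/5) = 8*U - (62/5 - 3*c - c**2/5) = 8*U + (-62/5 + 3*c + c**2/5) = -62/5 + 3*c + 8*U + c**2/5)
(249011 + z) + n(130 - 1*(-198), 358) = (249011 + 262818) + (-62/5 + 3*(130 - 1*(-198)) + 8*358 + (130 - 1*(-198))**2/5) = 511829 + (-62/5 + 3*(130 + 198) + 2864 + (130 + 198)**2/5) = 511829 + (-62/5 + 3*328 + 2864 + (1/5)*328**2) = 511829 + (-62/5 + 984 + 2864 + (1/5)*107584) = 511829 + (-62/5 + 984 + 2864 + 107584/5) = 511829 + 126762/5 = 2685907/5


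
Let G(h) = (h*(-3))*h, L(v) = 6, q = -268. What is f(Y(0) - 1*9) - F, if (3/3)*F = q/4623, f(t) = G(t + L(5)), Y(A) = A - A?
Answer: -1859/69 ≈ -26.942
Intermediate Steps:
Y(A) = 0
G(h) = -3*h² (G(h) = (-3*h)*h = -3*h²)
f(t) = -3*(6 + t)² (f(t) = -3*(t + 6)² = -3*(6 + t)²)
F = -4/69 (F = -268/4623 = -268*1/4623 = -4/69 ≈ -0.057971)
f(Y(0) - 1*9) - F = -3*(6 + (0 - 1*9))² - 1*(-4/69) = -3*(6 + (0 - 9))² + 4/69 = -3*(6 - 9)² + 4/69 = -3*(-3)² + 4/69 = -3*9 + 4/69 = -27 + 4/69 = -1859/69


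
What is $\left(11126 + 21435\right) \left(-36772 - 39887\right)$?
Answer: $-2496093699$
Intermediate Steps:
$\left(11126 + 21435\right) \left(-36772 - 39887\right) = 32561 \left(-76659\right) = -2496093699$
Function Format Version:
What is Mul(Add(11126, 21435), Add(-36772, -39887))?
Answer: -2496093699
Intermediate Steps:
Mul(Add(11126, 21435), Add(-36772, -39887)) = Mul(32561, -76659) = -2496093699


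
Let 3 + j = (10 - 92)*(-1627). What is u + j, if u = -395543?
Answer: -262132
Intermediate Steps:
j = 133411 (j = -3 + (10 - 92)*(-1627) = -3 - 82*(-1627) = -3 + 133414 = 133411)
u + j = -395543 + 133411 = -262132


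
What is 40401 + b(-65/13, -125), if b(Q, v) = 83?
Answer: 40484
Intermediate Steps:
40401 + b(-65/13, -125) = 40401 + 83 = 40484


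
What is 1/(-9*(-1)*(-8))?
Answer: -1/72 ≈ -0.013889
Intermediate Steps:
1/(-9*(-1)*(-8)) = 1/(9*(-8)) = 1/(-72) = -1/72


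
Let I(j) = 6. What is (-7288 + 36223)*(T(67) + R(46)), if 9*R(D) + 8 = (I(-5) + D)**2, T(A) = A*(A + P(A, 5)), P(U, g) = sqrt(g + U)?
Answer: 138556855 + 11631870*sqrt(2) ≈ 1.5501e+8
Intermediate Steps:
P(U, g) = sqrt(U + g)
T(A) = A*(A + sqrt(5 + A)) (T(A) = A*(A + sqrt(A + 5)) = A*(A + sqrt(5 + A)))
R(D) = -8/9 + (6 + D)**2/9
(-7288 + 36223)*(T(67) + R(46)) = (-7288 + 36223)*(67*(67 + sqrt(5 + 67)) + (-8/9 + (6 + 46)**2/9)) = 28935*(67*(67 + sqrt(72)) + (-8/9 + (1/9)*52**2)) = 28935*(67*(67 + 6*sqrt(2)) + (-8/9 + (1/9)*2704)) = 28935*((4489 + 402*sqrt(2)) + (-8/9 + 2704/9)) = 28935*((4489 + 402*sqrt(2)) + 2696/9) = 28935*(43097/9 + 402*sqrt(2)) = 138556855 + 11631870*sqrt(2)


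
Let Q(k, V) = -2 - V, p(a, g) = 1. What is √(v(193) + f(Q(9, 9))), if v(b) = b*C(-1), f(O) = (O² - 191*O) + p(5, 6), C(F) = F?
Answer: √2030 ≈ 45.056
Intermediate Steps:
f(O) = 1 + O² - 191*O (f(O) = (O² - 191*O) + 1 = 1 + O² - 191*O)
v(b) = -b (v(b) = b*(-1) = -b)
√(v(193) + f(Q(9, 9))) = √(-1*193 + (1 + (-2 - 1*9)² - 191*(-2 - 1*9))) = √(-193 + (1 + (-2 - 9)² - 191*(-2 - 9))) = √(-193 + (1 + (-11)² - 191*(-11))) = √(-193 + (1 + 121 + 2101)) = √(-193 + 2223) = √2030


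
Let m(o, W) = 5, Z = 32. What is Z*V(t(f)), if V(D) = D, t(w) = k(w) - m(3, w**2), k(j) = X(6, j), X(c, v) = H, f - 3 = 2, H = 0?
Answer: -160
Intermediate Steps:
f = 5 (f = 3 + 2 = 5)
X(c, v) = 0
k(j) = 0
t(w) = -5 (t(w) = 0 - 1*5 = 0 - 5 = -5)
Z*V(t(f)) = 32*(-5) = -160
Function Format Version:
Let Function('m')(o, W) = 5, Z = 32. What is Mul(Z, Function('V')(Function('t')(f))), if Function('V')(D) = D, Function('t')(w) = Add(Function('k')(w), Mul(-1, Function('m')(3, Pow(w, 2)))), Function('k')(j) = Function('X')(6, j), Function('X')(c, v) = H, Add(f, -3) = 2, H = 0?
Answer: -160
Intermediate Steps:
f = 5 (f = Add(3, 2) = 5)
Function('X')(c, v) = 0
Function('k')(j) = 0
Function('t')(w) = -5 (Function('t')(w) = Add(0, Mul(-1, 5)) = Add(0, -5) = -5)
Mul(Z, Function('V')(Function('t')(f))) = Mul(32, -5) = -160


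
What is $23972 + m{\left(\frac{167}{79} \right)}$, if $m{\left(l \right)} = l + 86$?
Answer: $\frac{1900749}{79} \approx 24060.0$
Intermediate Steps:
$m{\left(l \right)} = 86 + l$
$23972 + m{\left(\frac{167}{79} \right)} = 23972 + \left(86 + \frac{167}{79}\right) = 23972 + \frac{6961}{79} = \frac{1900749}{79}$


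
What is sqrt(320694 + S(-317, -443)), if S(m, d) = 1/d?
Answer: sqrt(62935876363)/443 ≈ 566.30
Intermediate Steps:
sqrt(320694 + S(-317, -443)) = sqrt(320694 + 1/(-443)) = sqrt(320694 - 1/443) = sqrt(142067441/443) = sqrt(62935876363)/443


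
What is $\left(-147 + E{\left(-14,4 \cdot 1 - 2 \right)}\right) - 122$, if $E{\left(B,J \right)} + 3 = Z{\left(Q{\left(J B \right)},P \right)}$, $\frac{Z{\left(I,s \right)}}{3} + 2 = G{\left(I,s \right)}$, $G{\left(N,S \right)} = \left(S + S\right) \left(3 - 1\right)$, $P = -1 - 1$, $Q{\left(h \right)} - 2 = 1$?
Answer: $-302$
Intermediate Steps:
$Q{\left(h \right)} = 3$ ($Q{\left(h \right)} = 2 + 1 = 3$)
$P = -2$ ($P = -1 - 1 = -2$)
$G{\left(N,S \right)} = 4 S$ ($G{\left(N,S \right)} = 2 S 2 = 4 S$)
$Z{\left(I,s \right)} = -6 + 12 s$ ($Z{\left(I,s \right)} = -6 + 3 \cdot 4 s = -6 + 12 s$)
$E{\left(B,J \right)} = -33$ ($E{\left(B,J \right)} = -3 + \left(-6 + 12 \left(-2\right)\right) = -3 - 30 = -33$)
$\left(-147 + E{\left(-14,4 \cdot 1 - 2 \right)}\right) - 122 = \left(-147 - 33\right) - 122 = -180 - 122 = -302$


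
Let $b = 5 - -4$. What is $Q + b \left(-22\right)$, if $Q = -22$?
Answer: $-220$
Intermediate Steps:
$b = 9$ ($b = 5 + 4 = 9$)
$Q + b \left(-22\right) = -22 + 9 \left(-22\right) = -22 - 198 = -220$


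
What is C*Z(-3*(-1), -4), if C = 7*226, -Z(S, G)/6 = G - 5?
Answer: 85428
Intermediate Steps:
Z(S, G) = 30 - 6*G (Z(S, G) = -6*(G - 5) = -6*(-5 + G) = 30 - 6*G)
C = 1582
C*Z(-3*(-1), -4) = 1582*(30 - 6*(-4)) = 1582*(30 + 24) = 1582*54 = 85428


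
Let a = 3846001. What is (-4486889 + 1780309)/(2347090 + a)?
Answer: -2706580/6193091 ≈ -0.43703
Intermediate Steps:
(-4486889 + 1780309)/(2347090 + a) = (-4486889 + 1780309)/(2347090 + 3846001) = -2706580/6193091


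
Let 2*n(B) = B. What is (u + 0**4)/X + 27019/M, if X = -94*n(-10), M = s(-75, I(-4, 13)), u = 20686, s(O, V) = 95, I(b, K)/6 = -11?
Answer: 293282/893 ≈ 328.42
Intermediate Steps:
n(B) = B/2
I(b, K) = -66 (I(b, K) = 6*(-11) = -66)
M = 95
X = 470 (X = -47*(-10) = -94*(-5) = 470)
(u + 0**4)/X + 27019/M = (20686 + 0**4)/470 + 27019/95 = (20686 + 0)*(1/470) + 27019*(1/95) = 20686*(1/470) + 27019/95 = 10343/235 + 27019/95 = 293282/893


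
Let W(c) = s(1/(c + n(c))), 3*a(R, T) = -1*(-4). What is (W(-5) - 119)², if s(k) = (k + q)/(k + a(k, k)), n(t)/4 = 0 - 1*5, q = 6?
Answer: 123121216/9409 ≈ 13085.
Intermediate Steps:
a(R, T) = 4/3 (a(R, T) = (-1*(-4))/3 = (⅓)*4 = 4/3)
n(t) = -20 (n(t) = 4*(0 - 1*5) = 4*(0 - 5) = 4*(-5) = -20)
s(k) = (6 + k)/(4/3 + k) (s(k) = (k + 6)/(k + 4/3) = (6 + k)/(4/3 + k))
W(c) = 3*(6 + 1/(-20 + c))/(4 + 3/(-20 + c)) (W(c) = 3*(6 + 1/(c - 20))/(4 + 3/(c - 20)) = 3*(6 + 1/(-20 + c))/(4 + 3/(-20 + c)))
(W(-5) - 119)² = (3*(-119 + 6*(-5))/(-77 + 4*(-5)) - 119)² = (3*(-119 - 30)/(-77 - 20) - 119)² = (3*(-149)/(-97) - 119)² = (3*(-1/97)*(-149) - 119)² = (447/97 - 119)² = (-11096/97)² = 123121216/9409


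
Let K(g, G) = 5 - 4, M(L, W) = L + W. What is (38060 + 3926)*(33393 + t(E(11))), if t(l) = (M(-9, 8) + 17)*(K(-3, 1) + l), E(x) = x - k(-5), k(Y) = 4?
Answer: 1407412706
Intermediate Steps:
E(x) = -4 + x (E(x) = x - 1*4 = x - 4 = -4 + x)
K(g, G) = 1
t(l) = 16 + 16*l (t(l) = ((-9 + 8) + 17)*(1 + l) = (-1 + 17)*(1 + l) = 16*(1 + l) = 16 + 16*l)
(38060 + 3926)*(33393 + t(E(11))) = (38060 + 3926)*(33393 + (16 + 16*(-4 + 11))) = 41986*(33393 + (16 + 16*7)) = 41986*(33393 + (16 + 112)) = 41986*(33393 + 128) = 41986*33521 = 1407412706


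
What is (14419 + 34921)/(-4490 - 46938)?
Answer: -12335/12857 ≈ -0.95940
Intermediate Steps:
(14419 + 34921)/(-4490 - 46938) = 49340/(-51428) = 49340*(-1/51428) = -12335/12857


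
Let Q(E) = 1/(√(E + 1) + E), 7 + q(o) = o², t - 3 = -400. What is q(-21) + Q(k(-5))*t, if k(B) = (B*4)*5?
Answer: 4422666/10099 + 1191*I*√11/10099 ≈ 437.93 + 0.39114*I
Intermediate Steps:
t = -397 (t = 3 - 400 = -397)
k(B) = 20*B (k(B) = (4*B)*5 = 20*B)
q(o) = -7 + o²
Q(E) = 1/(E + √(1 + E)) (Q(E) = 1/(√(1 + E) + E) = 1/(E + √(1 + E)))
q(-21) + Q(k(-5))*t = (-7 + (-21)²) - 397/(20*(-5) + √(1 + 20*(-5))) = (-7 + 441) - 397/(-100 + √(1 - 100)) = 434 - 397/(-100 + √(-99)) = 434 - 397/(-100 + 3*I*√11)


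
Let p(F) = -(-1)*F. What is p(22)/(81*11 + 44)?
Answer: 2/85 ≈ 0.023529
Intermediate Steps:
p(F) = F
p(22)/(81*11 + 44) = 22/(81*11 + 44) = 22/(891 + 44) = 22/935 = 22*(1/935) = 2/85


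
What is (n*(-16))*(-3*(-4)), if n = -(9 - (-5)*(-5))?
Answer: -3072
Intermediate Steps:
n = 16 (n = -(9 - 1*25) = -(9 - 25) = -1*(-16) = 16)
(n*(-16))*(-3*(-4)) = (16*(-16))*(-3*(-4)) = -256*12 = -3072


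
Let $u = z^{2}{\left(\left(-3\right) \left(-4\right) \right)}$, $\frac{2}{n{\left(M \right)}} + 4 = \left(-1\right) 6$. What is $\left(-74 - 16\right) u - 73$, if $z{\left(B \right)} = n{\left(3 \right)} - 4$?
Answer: $- \frac{8303}{5} \approx -1660.6$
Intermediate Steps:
$n{\left(M \right)} = - \frac{1}{5}$ ($n{\left(M \right)} = \frac{2}{-4 - 6} = \frac{2}{-10} = 2 \left(- \frac{1}{10}\right) = - \frac{1}{5}$)
$z{\left(B \right)} = - \frac{21}{5}$ ($z{\left(B \right)} = - \frac{1}{5} - 4 = - \frac{21}{5}$)
$u = \frac{441}{25}$ ($u = \left(- \frac{21}{5}\right)^{2} = \frac{441}{25} \approx 17.64$)
$\left(-74 - 16\right) u - 73 = \left(-74 - 16\right) \frac{441}{25} - 73 = \left(-90\right) \frac{441}{25} - 73 = - \frac{7938}{5} - 73 = - \frac{8303}{5}$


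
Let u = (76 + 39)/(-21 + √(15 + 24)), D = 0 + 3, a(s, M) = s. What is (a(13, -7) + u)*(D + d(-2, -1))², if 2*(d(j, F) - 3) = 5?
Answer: 270793/536 - 33235*√39/1608 ≈ 376.14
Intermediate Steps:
d(j, F) = 11/2 (d(j, F) = 3 + (½)*5 = 3 + 5/2 = 11/2)
D = 3
u = 115/(-21 + √39) ≈ -7.7940
(a(13, -7) + u)*(D + d(-2, -1))² = (13 + (-805/134 - 115*√39/402))*(3 + 11/2)² = (937/134 - 115*√39/402)*(17/2)² = (937/134 - 115*√39/402)*(289/4) = 270793/536 - 33235*√39/1608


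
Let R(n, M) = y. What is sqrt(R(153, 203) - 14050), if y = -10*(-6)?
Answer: I*sqrt(13990) ≈ 118.28*I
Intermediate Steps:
y = 60
R(n, M) = 60
sqrt(R(153, 203) - 14050) = sqrt(60 - 14050) = sqrt(-13990) = I*sqrt(13990)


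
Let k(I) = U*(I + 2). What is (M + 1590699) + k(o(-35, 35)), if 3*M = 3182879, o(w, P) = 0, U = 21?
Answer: 7955102/3 ≈ 2.6517e+6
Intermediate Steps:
M = 3182879/3 (M = (1/3)*3182879 = 3182879/3 ≈ 1.0610e+6)
k(I) = 42 + 21*I (k(I) = 21*(I + 2) = 21*(2 + I) = 42 + 21*I)
(M + 1590699) + k(o(-35, 35)) = (3182879/3 + 1590699) + (42 + 21*0) = 7954976/3 + (42 + 0) = 7954976/3 + 42 = 7955102/3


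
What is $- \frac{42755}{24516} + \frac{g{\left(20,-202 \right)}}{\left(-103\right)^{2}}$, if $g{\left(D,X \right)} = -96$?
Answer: $- \frac{455941331}{260090244} \approx -1.753$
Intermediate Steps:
$- \frac{42755}{24516} + \frac{g{\left(20,-202 \right)}}{\left(-103\right)^{2}} = - \frac{42755}{24516} - \frac{96}{\left(-103\right)^{2}} = \left(-42755\right) \frac{1}{24516} - \frac{96}{10609} = - \frac{42755}{24516} - \frac{96}{10609} = - \frac{455941331}{260090244}$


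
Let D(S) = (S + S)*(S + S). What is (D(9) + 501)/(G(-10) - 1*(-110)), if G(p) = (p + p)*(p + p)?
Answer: 55/34 ≈ 1.6176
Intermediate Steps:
G(p) = 4*p**2 (G(p) = (2*p)*(2*p) = 4*p**2)
D(S) = 4*S**2 (D(S) = (2*S)*(2*S) = 4*S**2)
(D(9) + 501)/(G(-10) - 1*(-110)) = (4*9**2 + 501)/(4*(-10)**2 - 1*(-110)) = (4*81 + 501)/(4*100 + 110) = (324 + 501)/(400 + 110) = 825/510 = 825*(1/510) = 55/34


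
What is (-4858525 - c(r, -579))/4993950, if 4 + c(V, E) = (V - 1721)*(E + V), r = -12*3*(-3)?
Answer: -936374/832325 ≈ -1.1250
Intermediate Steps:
r = 108 (r = -36*(-3) = 108)
c(V, E) = -4 + (-1721 + V)*(E + V) (c(V, E) = -4 + (V - 1721)*(E + V) = -4 + (-1721 + V)*(E + V))
(-4858525 - c(r, -579))/4993950 = (-4858525 - (-4 + 108² - 1721*(-579) - 1721*108 - 579*108))/4993950 = (-4858525 - (-4 + 11664 + 996459 - 185868 - 62532))*(1/4993950) = (-4858525 - 1*759719)*(1/4993950) = (-4858525 - 759719)*(1/4993950) = -5618244*1/4993950 = -936374/832325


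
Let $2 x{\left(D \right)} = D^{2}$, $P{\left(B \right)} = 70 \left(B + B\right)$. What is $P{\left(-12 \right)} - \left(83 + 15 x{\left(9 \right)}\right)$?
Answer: $- \frac{4741}{2} \approx -2370.5$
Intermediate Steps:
$P{\left(B \right)} = 140 B$ ($P{\left(B \right)} = 70 \cdot 2 B = 140 B$)
$x{\left(D \right)} = \frac{D^{2}}{2}$
$P{\left(-12 \right)} - \left(83 + 15 x{\left(9 \right)}\right) = 140 \left(-12\right) - \left(83 + 15 \frac{9^{2}}{2}\right) = -1680 - \left(83 + 15 \cdot \frac{1}{2} \cdot 81\right) = -1680 - \frac{1381}{2} = - \frac{4741}{2}$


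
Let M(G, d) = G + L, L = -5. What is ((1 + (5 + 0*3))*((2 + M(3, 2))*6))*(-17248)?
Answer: 0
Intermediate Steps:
M(G, d) = -5 + G (M(G, d) = G - 5 = -5 + G)
((1 + (5 + 0*3))*((2 + M(3, 2))*6))*(-17248) = ((1 + (5 + 0*3))*((2 + (-5 + 3))*6))*(-17248) = ((1 + (5 + 0))*((2 - 2)*6))*(-17248) = ((1 + 5)*(0*6))*(-17248) = (6*0)*(-17248) = 0*(-17248) = 0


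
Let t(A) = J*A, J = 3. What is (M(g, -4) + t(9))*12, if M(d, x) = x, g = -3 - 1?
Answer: 276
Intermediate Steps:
g = -4
t(A) = 3*A
(M(g, -4) + t(9))*12 = (-4 + 3*9)*12 = (-4 + 27)*12 = 23*12 = 276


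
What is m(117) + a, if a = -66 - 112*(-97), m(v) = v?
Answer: 10915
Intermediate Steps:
a = 10798 (a = -66 + 10864 = 10798)
m(117) + a = 117 + 10798 = 10915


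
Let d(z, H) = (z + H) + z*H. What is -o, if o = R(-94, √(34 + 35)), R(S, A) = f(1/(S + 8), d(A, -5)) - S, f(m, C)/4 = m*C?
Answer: -4052/43 - 8*√69/43 ≈ -95.778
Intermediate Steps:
d(z, H) = H + z + H*z (d(z, H) = (H + z) + H*z = H + z + H*z)
f(m, C) = 4*C*m (f(m, C) = 4*(m*C) = 4*(C*m) = 4*C*m)
R(S, A) = -S + 4*(-5 - 4*A)/(8 + S) (R(S, A) = 4*(-5 + A - 5*A)/(S + 8) - S = 4*(-5 - 4*A)/(8 + S) - S = -S + 4*(-5 - 4*A)/(8 + S))
o = 4052/43 + 8*√69/43 (o = (-20 - 16*√(34 + 35) - 1*(-94)*(8 - 94))/(8 - 94) = (-20 - 16*√69 - 1*(-94)*(-86))/(-86) = -(-20 - 16*√69 - 8084)/86 = -(-8104 - 16*√69)/86 = 4052/43 + 8*√69/43 ≈ 95.778)
-o = -(4052/43 + 8*√69/43) = -4052/43 - 8*√69/43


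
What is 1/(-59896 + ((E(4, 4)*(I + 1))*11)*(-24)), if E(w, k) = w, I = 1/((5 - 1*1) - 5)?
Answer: -1/59896 ≈ -1.6696e-5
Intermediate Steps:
I = -1 (I = 1/((5 - 1) - 5) = 1/(4 - 5) = 1/(-1) = -1)
1/(-59896 + ((E(4, 4)*(I + 1))*11)*(-24)) = 1/(-59896 + ((4*(-1 + 1))*11)*(-24)) = 1/(-59896 + ((4*0)*11)*(-24)) = 1/(-59896 + (0*11)*(-24)) = 1/(-59896 + 0*(-24)) = 1/(-59896 + 0) = 1/(-59896) = -1/59896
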